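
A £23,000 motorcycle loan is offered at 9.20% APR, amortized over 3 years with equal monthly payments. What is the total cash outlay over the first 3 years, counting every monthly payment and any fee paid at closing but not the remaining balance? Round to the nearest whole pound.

Monthly rate = 9.2%/12 = 0.0076667; payment = 23,000 × 0.0076667 / (1 − (1+0.0076667)^−36) = £733.54.
Total outlay = 36 × £733.54 = £26,407.44.

£26,407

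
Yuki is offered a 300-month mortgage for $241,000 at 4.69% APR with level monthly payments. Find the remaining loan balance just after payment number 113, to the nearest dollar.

$180,940

With monthly rate i = 4.69%/12 = 0.0039083, the balance after k of n payments is P · [(1+i)^n − (1+i)^k] / [(1+i)^n − 1].
(1+0.0039083)^300 = 3.22268445 and (1+0.0039083)^113 = 1.55392015, so the balance is 241,000 × (3.22268445 − 1.55392015) / (3.22268445 − 1) = $180,939.85.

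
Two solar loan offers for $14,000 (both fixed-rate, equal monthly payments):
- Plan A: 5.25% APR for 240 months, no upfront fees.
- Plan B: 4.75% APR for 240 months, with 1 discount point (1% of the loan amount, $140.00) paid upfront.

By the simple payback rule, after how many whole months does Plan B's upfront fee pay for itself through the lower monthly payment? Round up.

Plan A: at 5.25% the monthly rate is 0.0043750, so the payment is 14,000 × 0.0043750 / (1 − 1.0043750^−240) = $94.34.
Plan B: monthly rate = 4.75%/12 = 0.0039583; payment = 14,000 × 0.0039583 / (1 − (1+0.0039583)^−240) = $90.47.
Monthly savings = $94.34 − $90.47 = $3.87.
Break-even = $140.00 / $3.87 = 36.18 → 37 months.

37 months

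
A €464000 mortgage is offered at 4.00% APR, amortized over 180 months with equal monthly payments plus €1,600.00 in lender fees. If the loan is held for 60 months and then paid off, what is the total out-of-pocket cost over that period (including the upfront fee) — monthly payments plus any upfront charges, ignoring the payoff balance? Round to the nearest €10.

Monthly rate = 4%/12 = 0.0033333; payment = 464,000 × 0.0033333 / (1 − (1+0.0033333)^−180) = €3,432.15.
Total outlay = 60 × €3,432.15 + €1,600.00 = €207,529.00.

€207,530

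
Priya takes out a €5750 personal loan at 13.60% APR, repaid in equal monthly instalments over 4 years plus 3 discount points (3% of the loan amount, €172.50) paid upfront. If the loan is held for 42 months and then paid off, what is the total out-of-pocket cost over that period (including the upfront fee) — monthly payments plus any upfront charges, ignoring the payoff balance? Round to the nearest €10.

At 13.60% the monthly rate is 0.0113333, so the payment is 5,750 × 0.0113333 / (1 − 1.0113333^−48) = €155.98.
Total outlay = 42 × €155.98 + €172.50 = €6,723.66.

€6,720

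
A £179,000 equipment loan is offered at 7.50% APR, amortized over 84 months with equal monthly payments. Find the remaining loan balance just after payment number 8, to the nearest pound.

With monthly rate i = 7.5%/12 = 0.0062500, the balance after k of n payments is P · [(1+i)^n − (1+i)^k] / [(1+i)^n − 1].
(1+0.0062500)^84 = 1.68769920 and (1+0.0062500)^8 = 1.05110753, so the balance is 179,000 × (1.68769920 − 1.05110753) / (1.68769920 − 1) = £165,697.31.

£165,697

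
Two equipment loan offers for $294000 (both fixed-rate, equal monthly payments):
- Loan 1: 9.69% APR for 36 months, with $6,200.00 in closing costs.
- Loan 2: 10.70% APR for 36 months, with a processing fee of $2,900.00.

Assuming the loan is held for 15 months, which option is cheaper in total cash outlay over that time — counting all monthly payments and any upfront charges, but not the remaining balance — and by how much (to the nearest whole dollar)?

Loan 2 by $1,205

Loan 1: at 9.69% the monthly rate is 0.0080750, so the payment is 294,000 × 0.0080750 / (1 − 1.0080750^−36) = $9,443.82.
Loan 2: at 10.70% the monthly rate is 0.0089167, so the payment is 294,000 × 0.0089167 / (1 − 1.0089167^−36) = $9,583.47.
Over 15 months: Loan 1 costs 15 × $9,443.82 + $6,200.00 = $147,857.30; Loan 2 costs 15 × $9,583.47 + $2,900.00 = $146,652.05.
Loan 2 is cheaper by $147,857.30 − $146,652.05 = $1,205.25.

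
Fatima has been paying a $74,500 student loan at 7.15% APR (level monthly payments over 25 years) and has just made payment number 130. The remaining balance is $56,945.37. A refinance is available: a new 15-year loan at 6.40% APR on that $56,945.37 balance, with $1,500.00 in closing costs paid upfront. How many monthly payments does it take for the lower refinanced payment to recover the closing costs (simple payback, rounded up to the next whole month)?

37 months

Current payment = 74,500 × 7.15%/12 / (1 − (1+0.0059583)^−300) = $533.70.
Refinanced payment = 56,945.37 × 0.0053333 / (1 − (1+0.0053333)^−180) = $492.93.
Monthly savings = $533.70 − $492.93 = $40.77.
Break-even = $1,500.00 / $40.77 = 36.79 → 37 months.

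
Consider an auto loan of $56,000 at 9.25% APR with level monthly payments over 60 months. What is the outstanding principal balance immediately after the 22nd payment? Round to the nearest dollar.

$38,389

With monthly rate i = 9.25%/12 = 0.0077083, the balance after k of n payments is P · [(1+i)^n − (1+i)^k] / [(1+i)^n − 1].
(1+0.0077083)^60 = 1.58522532 and (1+0.0077083)^22 = 1.18404089, so the balance is 56,000 × (1.58522532 − 1.18404089) / (1.58522532 − 1) = $38,389.19.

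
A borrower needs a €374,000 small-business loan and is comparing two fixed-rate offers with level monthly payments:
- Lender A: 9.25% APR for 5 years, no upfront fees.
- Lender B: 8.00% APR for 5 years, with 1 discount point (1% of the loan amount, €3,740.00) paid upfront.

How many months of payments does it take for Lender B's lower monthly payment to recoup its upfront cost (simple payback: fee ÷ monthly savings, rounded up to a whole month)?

Lender A: monthly rate = 9.25%/12 = 0.0077083; payment = 374,000 × 0.0077083 / (1 − (1+0.0077083)^−60) = €7,809.08.
Lender B: at 8.00% the monthly rate is 0.0066667, so the payment is 374,000 × 0.0066667 / (1 − 1.0066667^−60) = €7,583.37.
Monthly savings = €7,809.08 − €7,583.37 = €225.71.
Break-even = €3,740.00 / €225.71 = 16.57 → 17 months.

17 months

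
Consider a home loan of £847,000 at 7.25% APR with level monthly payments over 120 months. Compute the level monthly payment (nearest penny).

£9,943.87

Monthly rate = 7.25%/12 = 0.0060417; payment = 847,000 × 0.0060417 / (1 − (1+0.0060417)^−120) = £9,943.87.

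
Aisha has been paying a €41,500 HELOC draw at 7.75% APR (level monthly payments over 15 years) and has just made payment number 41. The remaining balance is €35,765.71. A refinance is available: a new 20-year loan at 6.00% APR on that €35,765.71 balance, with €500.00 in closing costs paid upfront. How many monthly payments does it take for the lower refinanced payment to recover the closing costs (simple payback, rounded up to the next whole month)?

Current payment = 41,500 × 7.75%/12 / (1 − (1+0.0064583)^−180) = €390.63.
Refinanced payment = 35,765.71 × 0.0050000 / (1 − (1+0.0050000)^−240) = €256.24.
Monthly savings = €390.63 − €256.24 = €134.39.
Break-even = €500.00 / €134.39 = 3.72 → 4 months.

4 months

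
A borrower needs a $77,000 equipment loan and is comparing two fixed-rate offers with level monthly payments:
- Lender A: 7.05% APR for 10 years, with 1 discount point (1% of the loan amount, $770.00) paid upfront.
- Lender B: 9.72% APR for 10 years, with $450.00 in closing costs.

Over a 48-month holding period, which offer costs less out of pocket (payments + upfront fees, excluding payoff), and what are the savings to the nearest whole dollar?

Lender A: monthly rate = 7.05%/12 = 0.0058750; payment = 77,000 × 0.0058750 / (1 − (1+0.0058750)^−120) = $896.02.
Lender B: monthly rate = 9.72%/12 = 0.0081000; payment = 77,000 × 0.0081000 / (1 − (1+0.0081000)^−120) = $1,005.66.
Over 48 months: Lender A costs 48 × $896.02 + $770.00 = $43,778.96; Lender B costs 48 × $1,005.66 + $450.00 = $48,721.68.
Lender A is cheaper by $48,721.68 − $43,778.96 = $4,942.72.

Lender A by $4,943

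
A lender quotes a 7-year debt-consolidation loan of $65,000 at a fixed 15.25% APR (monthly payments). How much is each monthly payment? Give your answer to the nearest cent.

Monthly rate = 15.25%/12 = 0.0127083; payment = 65,000 × 0.0127083 / (1 − (1+0.0127083)^−84) = $1,263.42.

$1,263.42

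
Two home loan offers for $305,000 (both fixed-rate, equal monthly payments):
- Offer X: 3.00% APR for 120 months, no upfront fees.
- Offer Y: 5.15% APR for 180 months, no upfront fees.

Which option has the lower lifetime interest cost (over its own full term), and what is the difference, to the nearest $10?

Offer X by $85,040

Offer X: at 3.00% the monthly rate is 0.0025000, so the payment is 305,000 × 0.0025000 / (1 − 1.0025000^−120) = $2,945.10.
Total interest on Offer X = 120 × $2,945.10 − $305,000 = $48,412.00.
Offer Y: monthly rate = 5.15%/12 = 0.0042917; payment = 305,000 × 0.0042917 / (1 − (1+0.0042917)^−180) = $2,435.82.
Total interest on Offer Y = 180 × $2,435.82 − $305,000 = $133,447.60.
Offer X is lower by $85,035.60.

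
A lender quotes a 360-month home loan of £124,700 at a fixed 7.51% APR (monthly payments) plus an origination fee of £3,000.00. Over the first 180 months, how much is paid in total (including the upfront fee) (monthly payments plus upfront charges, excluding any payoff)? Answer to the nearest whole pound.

£160,099

Monthly rate = 7.51%/12 = 0.0062583; payment = 124,700 × 0.0062583 / (1 − (1+0.0062583)^−360) = £872.77.
Total outlay = 180 × £872.77 + £3,000.00 = £160,098.60.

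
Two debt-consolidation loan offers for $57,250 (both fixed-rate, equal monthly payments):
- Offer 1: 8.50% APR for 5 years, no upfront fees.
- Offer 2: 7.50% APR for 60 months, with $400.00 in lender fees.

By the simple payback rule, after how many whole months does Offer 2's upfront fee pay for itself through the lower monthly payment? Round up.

Offer 1: at 8.50% the monthly rate is 0.0070833, so the payment is 57,250 × 0.0070833 / (1 − 1.0070833^−60) = $1,174.57.
Offer 2: monthly rate = 7.5%/12 = 0.0062500; payment = 57,250 × 0.0062500 / (1 − (1+0.0062500)^−60) = $1,147.17.
Monthly savings = $1,174.57 − $1,147.17 = $27.40.
Break-even = $400.00 / $27.40 = 14.60 → 15 months.

15 months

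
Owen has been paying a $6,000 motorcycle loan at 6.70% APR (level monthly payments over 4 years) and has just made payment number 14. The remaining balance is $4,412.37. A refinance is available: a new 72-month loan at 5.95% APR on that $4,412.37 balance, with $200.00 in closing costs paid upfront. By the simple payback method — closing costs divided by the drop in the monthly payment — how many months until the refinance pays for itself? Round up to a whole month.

3 months

Current payment = 6,000 × 6.7%/12 / (1 − (1+0.0055833)^−48) = $142.84.
Refinanced payment = 4,412.37 × 0.0049583 / (1 − (1+0.0049583)^−72) = $73.02.
Monthly savings = $142.84 − $73.02 = $69.82.
Break-even = $200.00 / $69.82 = 2.86 → 3 months.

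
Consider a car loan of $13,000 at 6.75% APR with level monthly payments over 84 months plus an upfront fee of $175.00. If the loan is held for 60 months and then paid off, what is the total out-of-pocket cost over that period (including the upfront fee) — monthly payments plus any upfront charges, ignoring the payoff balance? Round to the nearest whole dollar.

At 6.75% the monthly rate is 0.0056250, so the payment is 13,000 × 0.0056250 / (1 − 1.0056250^−84) = $194.62.
Total outlay = 60 × $194.62 + $175.00 = $11,852.20.

$11,852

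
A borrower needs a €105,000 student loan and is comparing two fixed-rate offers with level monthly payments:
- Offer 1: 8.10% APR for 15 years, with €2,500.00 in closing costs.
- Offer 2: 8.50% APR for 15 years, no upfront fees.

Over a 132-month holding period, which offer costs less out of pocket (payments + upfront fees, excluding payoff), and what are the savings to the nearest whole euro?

Offer 1: monthly rate = 8.1%/12 = 0.0067500; payment = 105,000 × 0.0067500 / (1 − (1+0.0067500)^−180) = €1,009.51.
Offer 2: at 8.50% the monthly rate is 0.0070833, so the payment is 105,000 × 0.0070833 / (1 − 1.0070833^−180) = €1,033.98.
Over 132 months: Offer 1 costs 132 × €1,009.51 + €2,500.00 = €135,755.32; Offer 2 costs 132 × €1,033.98 = €136,485.36.
Offer 1 is cheaper by €136,485.36 − €135,755.32 = €730.04.

Offer 1 by €730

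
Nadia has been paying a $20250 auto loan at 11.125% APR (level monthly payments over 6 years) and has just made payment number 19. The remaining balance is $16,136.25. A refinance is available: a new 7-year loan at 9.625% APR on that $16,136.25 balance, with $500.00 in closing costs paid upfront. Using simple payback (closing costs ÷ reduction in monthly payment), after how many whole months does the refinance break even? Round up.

Current payment = 20,250 × 11.125%/12 / (1 − (1+0.0092708)^−72) = $386.74.
Refinanced payment = 16,136.25 × 0.0080208 / (1 − (1+0.0080208)^−84) = $264.76.
Monthly savings = $386.74 − $264.76 = $121.98.
Break-even = $500.00 / $121.98 = 4.10 → 5 months.

5 months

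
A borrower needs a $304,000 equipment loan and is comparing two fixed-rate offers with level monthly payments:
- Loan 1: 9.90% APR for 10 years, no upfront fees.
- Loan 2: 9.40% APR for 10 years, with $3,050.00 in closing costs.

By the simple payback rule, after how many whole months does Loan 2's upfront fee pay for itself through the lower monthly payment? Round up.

37 months

Loan 1: monthly rate = 9.9%/12 = 0.0082500; payment = 304,000 × 0.0082500 / (1 − (1+0.0082500)^−120) = $4,000.57.
Loan 2: at 9.40% the monthly rate is 0.0078333, so the payment is 304,000 × 0.0078333 / (1 − 1.0078333^−120) = $3,917.06.
Monthly savings = $4,000.57 − $3,917.06 = $83.51.
Break-even = $3,050.00 / $83.51 = 36.52 → 37 months.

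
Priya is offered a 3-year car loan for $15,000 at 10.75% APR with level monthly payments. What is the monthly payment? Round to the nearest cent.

Monthly rate = 10.75%/12 = 0.0089583; payment = 15,000 × 0.0089583 / (1 − (1+0.0089583)^−36) = $489.31.

$489.31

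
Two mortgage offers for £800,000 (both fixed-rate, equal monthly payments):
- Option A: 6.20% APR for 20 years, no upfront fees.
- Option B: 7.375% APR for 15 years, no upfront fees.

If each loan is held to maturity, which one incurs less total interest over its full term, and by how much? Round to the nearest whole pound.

Option B by £73,103

Option A: at 6.20% the monthly rate is 0.0051667, so the payment is 800,000 × 0.0051667 / (1 − 1.0051667^−240) = £5,824.14.
Total interest on Option A = 240 × £5,824.14 − £800,000 = £597,793.60.
Option B: monthly rate = 7.375%/12 = 0.0061458; payment = 800,000 × 0.0061458 / (1 − (1+0.0061458)^−180) = £7,359.39.
Total interest on Option B = 180 × £7,359.39 − £800,000 = £524,690.20.
Option B is lower by £73,103.40.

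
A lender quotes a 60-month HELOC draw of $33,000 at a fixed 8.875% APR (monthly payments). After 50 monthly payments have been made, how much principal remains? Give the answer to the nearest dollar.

With monthly rate i = 8.875%/12 = 0.0073958, the balance after k of n payments is P · [(1+i)^n − (1+i)^k] / [(1+i)^n − 1].
(1+0.0073958)^60 = 1.55599793 and (1+0.0073958)^50 = 1.44546477, so the balance is 33,000 × (1.55599793 − 1.44546477) / (1.55599793 − 1) = $6,560.45.

$6,560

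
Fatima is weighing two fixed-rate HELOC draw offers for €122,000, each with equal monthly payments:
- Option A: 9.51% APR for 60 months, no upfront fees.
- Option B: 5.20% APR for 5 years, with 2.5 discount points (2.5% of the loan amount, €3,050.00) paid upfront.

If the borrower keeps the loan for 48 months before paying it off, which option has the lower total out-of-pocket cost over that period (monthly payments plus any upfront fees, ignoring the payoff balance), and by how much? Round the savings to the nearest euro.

Option B by €8,918

Option A: monthly rate = 9.51%/12 = 0.0079250; payment = 122,000 × 0.0079250 / (1 − (1+0.0079250)^−60) = €2,562.82.
Option B: monthly rate = 5.2%/12 = 0.0043333; payment = 122,000 × 0.0043333 / (1 − (1+0.0043333)^−60) = €2,313.49.
Over 48 months: Option A costs 48 × €2,562.82 = €123,015.36; Option B costs 48 × €2,313.49 + €3,050.00 = €114,097.52.
Option B is cheaper by €123,015.36 − €114,097.52 = €8,917.84.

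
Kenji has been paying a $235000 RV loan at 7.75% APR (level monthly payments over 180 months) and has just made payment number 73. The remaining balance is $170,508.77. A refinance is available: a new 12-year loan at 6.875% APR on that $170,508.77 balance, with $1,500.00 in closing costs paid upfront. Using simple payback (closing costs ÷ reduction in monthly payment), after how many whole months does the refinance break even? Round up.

4 months

Current payment = 235,000 × 7.75%/12 / (1 − (1+0.0064583)^−180) = $2,212.00.
Refinanced payment = 170,508.77 × 0.0057292 / (1 − (1+0.0057292)^−144) = $1,742.14.
Monthly savings = $2,212.00 − $1,742.14 = $469.86.
Break-even = $1,500.00 / $469.86 = 3.19 → 4 months.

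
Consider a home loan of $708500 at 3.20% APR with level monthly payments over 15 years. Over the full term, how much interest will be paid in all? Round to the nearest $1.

At 3.20% the monthly rate is 0.0026667, so the payment is 708,500 × 0.0026667 / (1 − 1.0026667^−180) = $4,961.21.
Total paid = 180 × $4,961.21 = $893,017.80; interest = $893,017.80 − $708,500 = $184,517.80.

$184,518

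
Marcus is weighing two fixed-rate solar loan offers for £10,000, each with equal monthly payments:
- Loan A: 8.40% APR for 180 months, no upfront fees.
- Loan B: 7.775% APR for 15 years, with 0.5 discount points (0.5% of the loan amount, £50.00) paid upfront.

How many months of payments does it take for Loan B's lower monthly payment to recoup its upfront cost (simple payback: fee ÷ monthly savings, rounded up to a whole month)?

14 months

Loan A: at 8.40% the monthly rate is 0.0070000, so the payment is 10,000 × 0.0070000 / (1 − 1.0070000^−180) = £97.89.
Loan B: at 7.775% the monthly rate is 0.0064792, so the payment is 10,000 × 0.0064792 / (1 − 1.0064792^−180) = £94.27.
Monthly savings = £97.89 − £94.27 = £3.62.
Break-even = £50.00 / £3.62 = 13.81 → 14 months.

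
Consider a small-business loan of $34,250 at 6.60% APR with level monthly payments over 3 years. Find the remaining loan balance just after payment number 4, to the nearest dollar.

With monthly rate i = 6.6%/12 = 0.0055000, the balance after k of n payments is P · [(1+i)^n − (1+i)^k] / [(1+i)^n − 1].
(1+0.0055000)^36 = 1.21830127 and (1+0.0055000)^4 = 1.02218217, so the balance is 34,250 × (1.21830127 − 1.02218217) / (1.21830127 − 1) = $30,769.77.

$30,770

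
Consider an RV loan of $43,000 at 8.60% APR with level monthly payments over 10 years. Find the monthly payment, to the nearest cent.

Monthly rate = 8.6%/12 = 0.0071667; payment = 43,000 × 0.0071667 / (1 − (1+0.0071667)^−120) = $535.44.

$535.44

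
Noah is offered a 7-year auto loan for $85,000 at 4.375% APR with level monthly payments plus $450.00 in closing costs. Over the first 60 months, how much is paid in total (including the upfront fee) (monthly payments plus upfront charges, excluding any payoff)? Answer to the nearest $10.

Monthly rate = 4.375%/12 = 0.0036458; payment = 85,000 × 0.0036458 / (1 − (1+0.0036458)^−84) = $1,176.58.
Total outlay = 60 × $1,176.58 + $450.00 = $71,044.80.

$71,040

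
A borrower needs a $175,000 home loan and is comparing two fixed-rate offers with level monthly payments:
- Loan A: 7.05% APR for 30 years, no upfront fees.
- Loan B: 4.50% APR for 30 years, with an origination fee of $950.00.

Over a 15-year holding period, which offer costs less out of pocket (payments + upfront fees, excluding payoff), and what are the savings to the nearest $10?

Loan B by $50,070

Loan A: monthly rate = 7.05%/12 = 0.0058750; payment = 175,000 × 0.0058750 / (1 − (1+0.0058750)^−360) = $1,170.16.
Loan B: monthly rate = 4.5%/12 = 0.0037500; payment = 175,000 × 0.0037500 / (1 − (1+0.0037500)^−360) = $886.70.
Over 180 months: Loan A costs 180 × $1,170.16 = $210,628.80; Loan B costs 180 × $886.70 + $950.00 = $160,556.00.
Loan B is cheaper by $210,628.80 − $160,556.00 = $50,072.80.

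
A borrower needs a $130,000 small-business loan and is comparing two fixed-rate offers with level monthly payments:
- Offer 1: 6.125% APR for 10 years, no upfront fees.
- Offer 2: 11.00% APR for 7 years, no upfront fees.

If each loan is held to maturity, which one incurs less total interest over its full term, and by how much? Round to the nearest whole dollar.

Offer 1 by $12,804

Offer 1: at 6.125% the monthly rate is 0.0051042, so the payment is 130,000 × 0.0051042 / (1 − 1.0051042^−120) = $1,451.44.
Total interest on Offer 1 = 120 × $1,451.44 − $130,000 = $44,172.80.
Offer 2: at 11.00% the monthly rate is 0.0091667, so the payment is 130,000 × 0.0091667 / (1 − 1.0091667^−84) = $2,225.92.
Total interest on Offer 2 = 84 × $2,225.92 − $130,000 = $56,977.28.
Offer 1 is lower by $12,804.48.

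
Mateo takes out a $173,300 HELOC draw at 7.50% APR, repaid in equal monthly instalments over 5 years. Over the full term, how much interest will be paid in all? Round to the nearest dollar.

$35,055

At 7.50% the monthly rate is 0.0062500, so the payment is 173,300 × 0.0062500 / (1 − 1.0062500^−60) = $3,472.58.
Total paid = 60 × $3,472.58 = $208,354.80; interest = $208,354.80 − $173,300 = $35,054.80.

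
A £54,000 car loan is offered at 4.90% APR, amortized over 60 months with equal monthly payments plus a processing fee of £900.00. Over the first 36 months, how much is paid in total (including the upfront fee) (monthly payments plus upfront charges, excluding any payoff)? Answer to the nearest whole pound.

At 4.90% the monthly rate is 0.0040833, so the payment is 54,000 × 0.0040833 / (1 − 1.0040833^−60) = £1,016.57.
Total outlay = 36 × £1,016.57 + £900.00 = £37,496.52.

£37,497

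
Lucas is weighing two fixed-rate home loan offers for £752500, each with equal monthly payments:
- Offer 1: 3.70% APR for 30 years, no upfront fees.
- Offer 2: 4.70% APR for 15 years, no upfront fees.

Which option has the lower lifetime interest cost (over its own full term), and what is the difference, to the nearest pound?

Offer 1: monthly rate = 3.7%/12 = 0.0030833; payment = 752,500 × 0.0030833 / (1 − (1+0.0030833)^−360) = £3,463.63.
Total interest on Offer 1 = 360 × £3,463.63 − £752,500 = £494,406.80.
Offer 2: at 4.70% the monthly rate is 0.0039167, so the payment is 752,500 × 0.0039167 / (1 − 1.0039167^−180) = £5,833.79.
Total interest on Offer 2 = 180 × £5,833.79 − £752,500 = £297,582.20.
Offer 2 is lower by £196,824.60.

Offer 2 by £196,825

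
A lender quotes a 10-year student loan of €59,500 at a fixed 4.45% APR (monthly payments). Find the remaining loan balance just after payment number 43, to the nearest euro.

€41,143

With monthly rate i = 4.45%/12 = 0.0037083, the balance after k of n payments is P · [(1+i)^n − (1+i)^k] / [(1+i)^n − 1].
(1+0.0037083)^120 = 1.55920633 and (1+0.0037083)^43 = 1.17252952, so the balance is 59,500 × (1.55920633 − 1.17252952) / (1.55920633 − 1) = €41,142.72.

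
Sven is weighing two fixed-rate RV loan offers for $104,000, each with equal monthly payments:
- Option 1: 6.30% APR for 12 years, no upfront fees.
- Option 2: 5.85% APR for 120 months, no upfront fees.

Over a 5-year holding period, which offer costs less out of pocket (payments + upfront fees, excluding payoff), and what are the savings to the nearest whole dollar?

Option 1 by $6,941

Option 1: monthly rate = 6.3%/12 = 0.0052500; payment = 104,000 × 0.0052500 / (1 − (1+0.0052500)^−144) = $1,031.10.
Option 2: monthly rate = 5.85%/12 = 0.0048750; payment = 104,000 × 0.0048750 / (1 − (1+0.0048750)^−120) = $1,146.79.
Over 60 months: Option 1 costs 60 × $1,031.10 = $61,866.00; Option 2 costs 60 × $1,146.79 = $68,807.40.
Option 1 is cheaper by $68,807.40 − $61,866.00 = $6,941.40.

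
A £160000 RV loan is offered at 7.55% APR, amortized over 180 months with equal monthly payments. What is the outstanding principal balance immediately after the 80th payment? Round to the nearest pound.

With monthly rate i = 7.55%/12 = 0.0062917, the balance after k of n payments is P · [(1+i)^n − (1+i)^k] / [(1+i)^n − 1].
(1+0.0062917)^180 = 3.09241462 and (1+0.0062917)^80 = 1.65161986, so the balance is 160,000 × (3.09241462 − 1.65161986) / (3.09241462 − 1) = £110,172.79.

£110,173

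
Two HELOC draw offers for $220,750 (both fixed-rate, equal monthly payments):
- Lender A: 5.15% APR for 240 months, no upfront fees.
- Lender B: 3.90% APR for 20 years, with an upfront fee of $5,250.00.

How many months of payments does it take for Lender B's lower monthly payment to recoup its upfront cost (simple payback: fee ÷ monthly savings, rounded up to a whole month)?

36 months

Lender A: at 5.15% the monthly rate is 0.0042917, so the payment is 220,750 × 0.0042917 / (1 − 1.0042917^−240) = $1,475.21.
Lender B: monthly rate = 3.9%/12 = 0.0032500; payment = 220,750 × 0.0032500 / (1 − (1+0.0032500)^−240) = $1,326.10.
Monthly savings = $1,475.21 − $1,326.10 = $149.11.
Break-even = $5,250.00 / $149.11 = 35.21 → 36 months.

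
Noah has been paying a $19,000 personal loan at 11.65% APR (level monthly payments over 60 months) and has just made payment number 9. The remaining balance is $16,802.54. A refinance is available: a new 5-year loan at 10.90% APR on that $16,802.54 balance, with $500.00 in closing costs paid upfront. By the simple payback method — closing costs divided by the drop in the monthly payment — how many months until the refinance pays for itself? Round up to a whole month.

10 months

Current payment = 19,000 × 11.65%/12 / (1 − (1+0.0097083)^−60) = $419.29.
Refinanced payment = 16,802.54 × 0.0090833 / (1 − (1+0.0090833)^−60) = $364.49.
Monthly savings = $419.29 − $364.49 = $54.80.
Break-even = $500.00 / $54.80 = 9.12 → 10 months.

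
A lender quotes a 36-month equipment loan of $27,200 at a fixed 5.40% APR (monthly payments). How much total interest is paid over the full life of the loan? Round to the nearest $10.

Monthly rate = 5.4%/12 = 0.0045000; payment = 27,200 × 0.0045000 / (1 − (1+0.0045000)^−36) = $820.10.
Total paid = 36 × $820.10 = $29,523.60; interest = $29,523.60 − $27,200 = $2,323.60.

$2,320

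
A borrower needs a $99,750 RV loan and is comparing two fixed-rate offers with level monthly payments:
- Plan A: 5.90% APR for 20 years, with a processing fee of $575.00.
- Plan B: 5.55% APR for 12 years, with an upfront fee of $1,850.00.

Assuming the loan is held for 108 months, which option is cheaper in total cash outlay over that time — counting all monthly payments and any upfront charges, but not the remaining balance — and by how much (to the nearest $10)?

Plan A by $27,350

Plan A: monthly rate = 5.9%/12 = 0.0049167; payment = 99,750 × 0.0049167 / (1 − (1+0.0049167)^−240) = $708.90.
Plan B: monthly rate = 5.55%/12 = 0.0046250; payment = 99,750 × 0.0046250 / (1 − (1+0.0046250)^−144) = $950.34.
Over 108 months: Plan A costs 108 × $708.90 + $575.00 = $77,136.20; Plan B costs 108 × $950.34 + $1,850.00 = $104,486.72.
Plan A is cheaper by $104,486.72 − $77,136.20 = $27,350.52.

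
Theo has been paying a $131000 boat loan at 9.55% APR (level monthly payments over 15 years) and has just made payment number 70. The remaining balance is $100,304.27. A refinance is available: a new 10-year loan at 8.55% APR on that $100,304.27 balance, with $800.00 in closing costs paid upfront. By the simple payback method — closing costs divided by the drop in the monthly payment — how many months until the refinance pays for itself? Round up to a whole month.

7 months

Current payment = 131,000 × 9.55%/12 / (1 − (1+0.0079583)^−180) = $1,371.89.
Refinanced payment = 100,304.27 × 0.0071250 / (1 − (1+0.0071250)^−120) = $1,246.31.
Monthly savings = $1,371.89 − $1,246.31 = $125.58.
Break-even = $800.00 / $125.58 = 6.37 → 7 months.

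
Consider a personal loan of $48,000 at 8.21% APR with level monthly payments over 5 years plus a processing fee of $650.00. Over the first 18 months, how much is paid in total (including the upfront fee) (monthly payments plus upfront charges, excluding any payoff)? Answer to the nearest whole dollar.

$18,256

Monthly rate = 8.21%/12 = 0.0068417; payment = 48,000 × 0.0068417 / (1 − (1+0.0068417)^−60) = $978.10.
Total outlay = 18 × $978.10 + $650.00 = $18,255.80.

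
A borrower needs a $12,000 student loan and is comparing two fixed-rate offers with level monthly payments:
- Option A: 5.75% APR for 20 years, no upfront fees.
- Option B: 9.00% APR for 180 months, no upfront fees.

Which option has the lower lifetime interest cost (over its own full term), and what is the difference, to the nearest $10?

Option A by $1,690

Option A: monthly rate = 5.75%/12 = 0.0047917; payment = 12,000 × 0.0047917 / (1 − (1+0.0047917)^−240) = $84.25.
Total interest on Option A = 240 × $84.25 − $12,000 = $8,220.00.
Option B: at 9.00% the monthly rate is 0.0075000, so the payment is 12,000 × 0.0075000 / (1 − 1.0075000^−180) = $121.71.
Total interest on Option B = 180 × $121.71 − $12,000 = $9,907.80.
Option A is lower by $1,687.80.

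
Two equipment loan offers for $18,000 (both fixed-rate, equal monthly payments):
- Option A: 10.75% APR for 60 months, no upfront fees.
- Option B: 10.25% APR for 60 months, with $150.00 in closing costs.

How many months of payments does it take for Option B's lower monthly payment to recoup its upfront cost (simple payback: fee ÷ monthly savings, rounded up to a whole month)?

Option A: at 10.75% the monthly rate is 0.0089583, so the payment is 18,000 × 0.0089583 / (1 − 1.0089583^−60) = $389.12.
Option B: monthly rate = 10.25%/12 = 0.0085417; payment = 18,000 × 0.0085417 / (1 − (1+0.0085417)^−60) = $384.66.
Monthly savings = $389.12 − $384.66 = $4.46.
Break-even = $150.00 / $4.46 = 33.63 → 34 months.

34 months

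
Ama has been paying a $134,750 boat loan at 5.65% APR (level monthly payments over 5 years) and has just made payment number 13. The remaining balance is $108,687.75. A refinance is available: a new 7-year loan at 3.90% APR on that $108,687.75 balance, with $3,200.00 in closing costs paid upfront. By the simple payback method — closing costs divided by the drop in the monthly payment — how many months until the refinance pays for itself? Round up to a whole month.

Current payment = 134,750 × 5.65%/12 / (1 − (1+0.0047083)^−60) = $2,583.22.
Refinanced payment = 108,687.75 × 0.0032500 / (1 − (1+0.0032500)^−84) = $1,480.63.
Monthly savings = $2,583.22 − $1,480.63 = $1,102.59.
Break-even = $3,200.00 / $1,102.59 = 2.90 → 3 months.

3 months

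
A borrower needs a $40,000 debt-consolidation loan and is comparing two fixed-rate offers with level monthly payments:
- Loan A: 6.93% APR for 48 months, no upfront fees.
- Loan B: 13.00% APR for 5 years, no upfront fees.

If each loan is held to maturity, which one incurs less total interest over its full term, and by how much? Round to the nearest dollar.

Loan A by $8,693

Loan A: at 6.93% the monthly rate is 0.0057750, so the payment is 40,000 × 0.0057750 / (1 − 1.0057750^−48) = $956.55.
Total interest on Loan A = 48 × $956.55 − $40,000 = $5,914.40.
Loan B: at 13.00% the monthly rate is 0.0108333, so the payment is 40,000 × 0.0108333 / (1 − 1.0108333^−60) = $910.12.
Total interest on Loan B = 60 × $910.12 − $40,000 = $14,607.20.
Loan A is lower by $8,692.80.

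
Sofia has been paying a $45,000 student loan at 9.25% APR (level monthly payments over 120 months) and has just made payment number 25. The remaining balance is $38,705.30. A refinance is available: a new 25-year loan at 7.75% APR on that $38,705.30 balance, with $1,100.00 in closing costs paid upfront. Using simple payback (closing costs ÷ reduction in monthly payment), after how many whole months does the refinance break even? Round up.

Current payment = 45,000 × 9.25%/12 / (1 − (1+0.0077083)^−120) = $576.15.
Refinanced payment = 38,705.30 × 0.0064583 / (1 − (1+0.0064583)^−300) = $292.35.
Monthly savings = $576.15 − $292.35 = $283.80.
Break-even = $1,100.00 / $283.80 = 3.88 → 4 months.

4 months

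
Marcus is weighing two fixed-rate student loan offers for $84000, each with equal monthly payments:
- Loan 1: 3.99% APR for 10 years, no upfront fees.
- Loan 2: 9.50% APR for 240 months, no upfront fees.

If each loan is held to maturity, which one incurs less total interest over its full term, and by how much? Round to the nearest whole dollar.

Loan 1: at 3.99% the monthly rate is 0.0033250, so the payment is 84,000 × 0.0033250 / (1 − 1.0033250^−120) = $850.06.
Total interest on Loan 1 = 120 × $850.06 − $84,000 = $18,007.20.
Loan 2: monthly rate = 9.5%/12 = 0.0079167; payment = 84,000 × 0.0079167 / (1 − (1+0.0079167)^−240) = $782.99.
Total interest on Loan 2 = 240 × $782.99 − $84,000 = $103,917.60.
Loan 1 is lower by $85,910.40.

Loan 1 by $85,910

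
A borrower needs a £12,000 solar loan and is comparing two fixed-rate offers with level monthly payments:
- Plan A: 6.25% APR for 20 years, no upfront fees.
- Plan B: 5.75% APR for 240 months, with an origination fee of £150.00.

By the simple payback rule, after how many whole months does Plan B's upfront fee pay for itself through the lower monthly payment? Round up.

Plan A: monthly rate = 6.25%/12 = 0.0052083; payment = 12,000 × 0.0052083 / (1 − (1+0.0052083)^−240) = £87.71.
Plan B: at 5.75% the monthly rate is 0.0047917, so the payment is 12,000 × 0.0047917 / (1 − 1.0047917^−240) = £84.25.
Monthly savings = £87.71 − £84.25 = £3.46.
Break-even = £150.00 / £3.46 = 43.35 → 44 months.

44 months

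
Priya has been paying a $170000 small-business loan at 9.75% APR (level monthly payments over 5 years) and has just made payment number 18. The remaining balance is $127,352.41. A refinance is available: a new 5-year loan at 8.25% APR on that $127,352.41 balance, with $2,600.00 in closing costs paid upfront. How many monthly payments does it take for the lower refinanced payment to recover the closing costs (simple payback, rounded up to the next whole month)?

3 months

Current payment = 170,000 × 9.75%/12 / (1 − (1+0.0081250)^−60) = $3,591.12.
Refinanced payment = 127,352.41 × 0.0068750 / (1 − (1+0.0068750)^−60) = $2,597.51.
Monthly savings = $3,591.12 − $2,597.51 = $993.61.
Break-even = $2,600.00 / $993.61 = 2.62 → 3 months.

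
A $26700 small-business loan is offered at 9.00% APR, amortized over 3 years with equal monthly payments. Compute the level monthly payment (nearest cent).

Monthly rate = 9%/12 = 0.0075000; payment = 26,700 × 0.0075000 / (1 − (1+0.0075000)^−36) = $849.05.

$849.05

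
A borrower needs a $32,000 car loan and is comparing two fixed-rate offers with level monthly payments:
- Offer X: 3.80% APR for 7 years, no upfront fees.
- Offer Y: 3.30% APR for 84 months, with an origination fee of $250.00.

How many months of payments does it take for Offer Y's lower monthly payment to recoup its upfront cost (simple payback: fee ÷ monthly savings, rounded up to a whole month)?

Offer X: monthly rate = 3.8%/12 = 0.0031667; payment = 32,000 × 0.0031667 / (1 − (1+0.0031667)^−84) = $434.46.
Offer Y: at 3.30% the monthly rate is 0.0027500, so the payment is 32,000 × 0.0027500 / (1 − 1.0027500^−84) = $427.17.
Monthly savings = $434.46 − $427.17 = $7.29.
Break-even = $250.00 / $7.29 = 34.29 → 35 months.

35 months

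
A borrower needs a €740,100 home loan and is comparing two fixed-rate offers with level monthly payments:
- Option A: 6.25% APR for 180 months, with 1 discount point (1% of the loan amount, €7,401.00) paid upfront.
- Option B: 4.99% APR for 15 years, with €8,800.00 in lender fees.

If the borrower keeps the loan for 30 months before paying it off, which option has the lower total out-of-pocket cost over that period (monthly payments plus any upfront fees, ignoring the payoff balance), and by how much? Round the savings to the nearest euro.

Option A: monthly rate = 6.25%/12 = 0.0052083; payment = 740,100 × 0.0052083 / (1 − (1+0.0052083)^−180) = €6,345.79.
Option B: at 4.99% the monthly rate is 0.0041583, so the payment is 740,100 × 0.0041583 / (1 − 1.0041583^−180) = €5,848.81.
Over 30 months: Option A costs 30 × €6,345.79 + €7,401.00 = €197,774.70; Option B costs 30 × €5,848.81 + €8,800.00 = €184,264.30.
Option B is cheaper by €197,774.70 − €184,264.30 = €13,510.40.

Option B by €13,510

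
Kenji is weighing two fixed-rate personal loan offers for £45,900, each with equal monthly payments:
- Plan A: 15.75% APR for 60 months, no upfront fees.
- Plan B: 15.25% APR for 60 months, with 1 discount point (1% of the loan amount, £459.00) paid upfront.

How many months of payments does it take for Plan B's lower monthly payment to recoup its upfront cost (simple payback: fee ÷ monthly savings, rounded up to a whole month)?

38 months

Plan A: at 15.75% the monthly rate is 0.0131250, so the payment is 45,900 × 0.0131250 / (1 − 1.0131250^−60) = £1,110.11.
Plan B: monthly rate = 15.25%/12 = 0.0127083; payment = 45,900 × 0.0127083 / (1 − (1+0.0127083)^−60) = £1,097.99.
Monthly savings = £1,110.11 − £1,097.99 = £12.12.
Break-even = £459.00 / £12.12 = 37.87 → 38 months.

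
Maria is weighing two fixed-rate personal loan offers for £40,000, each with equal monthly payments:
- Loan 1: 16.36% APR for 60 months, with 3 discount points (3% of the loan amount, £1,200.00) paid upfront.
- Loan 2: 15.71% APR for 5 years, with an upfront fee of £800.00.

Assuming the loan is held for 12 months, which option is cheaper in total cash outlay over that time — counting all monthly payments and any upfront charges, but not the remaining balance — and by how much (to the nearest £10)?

Loan 2 by £570

Loan 1: at 16.36% the monthly rate is 0.0136333, so the payment is 40,000 × 0.0136333 / (1 − 1.0136333^−60) = £980.39.
Loan 2: monthly rate = 15.71%/12 = 0.0130917; payment = 40,000 × 0.0130917 / (1 − (1+0.0130917)^−60) = £966.57.
Over 12 months: Loan 1 costs 12 × £980.39 + £1,200.00 = £12,964.68; Loan 2 costs 12 × £966.57 + £800.00 = £12,398.84.
Loan 2 is cheaper by £12,964.68 − £12,398.84 = £565.84.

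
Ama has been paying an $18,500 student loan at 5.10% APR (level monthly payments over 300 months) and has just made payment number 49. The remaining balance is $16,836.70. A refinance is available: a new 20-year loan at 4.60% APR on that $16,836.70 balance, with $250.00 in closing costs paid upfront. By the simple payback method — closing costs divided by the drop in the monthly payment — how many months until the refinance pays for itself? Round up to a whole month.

139 months

Current payment = 18,500 × 5.1%/12 / (1 − (1+0.0042500)^−300) = $109.23.
Refinanced payment = 16,836.70 × 0.0038333 / (1 − (1+0.0038333)^−240) = $107.43.
Monthly savings = $109.23 − $107.43 = $1.80.
Break-even = $250.00 / $1.80 = 138.89 → 139 months.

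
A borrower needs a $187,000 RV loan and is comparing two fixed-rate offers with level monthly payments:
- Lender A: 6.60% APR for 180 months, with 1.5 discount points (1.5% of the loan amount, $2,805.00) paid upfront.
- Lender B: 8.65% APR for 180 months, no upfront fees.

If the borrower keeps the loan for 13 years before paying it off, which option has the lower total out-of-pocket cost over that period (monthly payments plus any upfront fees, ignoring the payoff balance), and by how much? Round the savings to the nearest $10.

Lender A: monthly rate = 6.6%/12 = 0.0055000; payment = 187,000 × 0.0055000 / (1 − (1+0.0055000)^−180) = $1,639.27.
Lender B: at 8.65% the monthly rate is 0.0072083, so the payment is 187,000 × 0.0072083 / (1 − 1.0072083^−180) = $1,857.94.
Over 156 months: Lender A costs 156 × $1,639.27 + $2,805.00 = $258,531.12; Lender B costs 156 × $1,857.94 = $289,838.64.
Lender A is cheaper by $289,838.64 − $258,531.12 = $31,307.52.

Lender A by $31,310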